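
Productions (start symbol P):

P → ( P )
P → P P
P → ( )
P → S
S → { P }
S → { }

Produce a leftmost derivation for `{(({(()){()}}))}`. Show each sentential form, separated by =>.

P => S   [P → S]
S => {P}   [S → { P }]
{P} => {(P)}   [P → ( P )]
{(P)} => {((P))}   [P → ( P )]
{((P))} => {((S))}   [P → S]
{((S))} => {(({P}))}   [S → { P }]
{(({P}))} => {(({PP}))}   [P → P P]
{(({PP}))} => {(({(P)P}))}   [P → ( P )]
{(({(P)P}))} => {(({(())P}))}   [P → ( )]
{(({(())P}))} => {(({(())S}))}   [P → S]
{(({(())S}))} => {(({(()){P}}))}   [S → { P }]
{(({(()){P}}))} => {(({(()){()}}))}   [P → ( )]

P=>S=>{P}=>{(P)}=>{((P))}=>{((S))}=>{(({P}))}=>{(({PP}))}=>{(({(P)P}))}=>{(({(())P}))}=>{(({(())S}))}=>{(({(()){P}}))}=>{(({(()){()}}))}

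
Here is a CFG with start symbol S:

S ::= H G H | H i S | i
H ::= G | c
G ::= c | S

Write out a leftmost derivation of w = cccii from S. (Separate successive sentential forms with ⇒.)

S ⇒ HGH ⇒ cGH ⇒ ccH ⇒ ccG ⇒ ccS ⇒ ccHiS ⇒ ccciS ⇒ cccii

S ⇒ HGH   [S ::= H G H]
HGH ⇒ cGH   [H ::= c]
cGH ⇒ ccH   [G ::= c]
ccH ⇒ ccG   [H ::= G]
ccG ⇒ ccS   [G ::= S]
ccS ⇒ ccHiS   [S ::= H i S]
ccHiS ⇒ ccciS   [H ::= c]
ccciS ⇒ cccii   [S ::= i]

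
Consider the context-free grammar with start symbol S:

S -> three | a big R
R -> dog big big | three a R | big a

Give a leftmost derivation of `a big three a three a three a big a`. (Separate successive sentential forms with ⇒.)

S ⇒ a big R ⇒ a big three a R ⇒ a big three a three a R ⇒ a big three a three a three a R ⇒ a big three a three a three a big a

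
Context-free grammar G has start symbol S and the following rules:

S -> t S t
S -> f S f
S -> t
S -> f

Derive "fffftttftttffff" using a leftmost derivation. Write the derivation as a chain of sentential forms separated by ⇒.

S ⇒ fSf   [S -> f S f]
fSf ⇒ ffSff   [S -> f S f]
ffSff ⇒ fffSfff   [S -> f S f]
fffSfff ⇒ ffffSffff   [S -> f S f]
ffffSffff ⇒ fffftStffff   [S -> t S t]
fffftStffff ⇒ ffffttSttffff   [S -> t S t]
ffffttSttffff ⇒ fffftttStttffff   [S -> t S t]
fffftttStttffff ⇒ fffftttftttffff   [S -> f]

S ⇒ fSf ⇒ ffSff ⇒ fffSfff ⇒ ffffSffff ⇒ fffftStffff ⇒ ffffttSttffff ⇒ fffftttStttffff ⇒ fffftttftttffff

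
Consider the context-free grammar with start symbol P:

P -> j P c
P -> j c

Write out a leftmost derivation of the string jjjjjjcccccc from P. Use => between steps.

P => jPc   [P -> j P c]
jPc => jjPcc   [P -> j P c]
jjPcc => jjjPccc   [P -> j P c]
jjjPccc => jjjjPcccc   [P -> j P c]
jjjjPcccc => jjjjjPccccc   [P -> j P c]
jjjjjPccccc => jjjjjjcccccc   [P -> j c]

P=>jPc=>jjPcc=>jjjPccc=>jjjjPcccc=>jjjjjPccccc=>jjjjjjcccccc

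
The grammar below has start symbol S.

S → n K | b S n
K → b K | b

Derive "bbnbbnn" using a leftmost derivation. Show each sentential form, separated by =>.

S => bSn   [S → b S n]
bSn => bbSnn   [S → b S n]
bbSnn => bbnKnn   [S → n K]
bbnKnn => bbnbKnn   [K → b K]
bbnbKnn => bbnbbnn   [K → b]

S => bSn => bbSnn => bbnKnn => bbnbKnn => bbnbbnn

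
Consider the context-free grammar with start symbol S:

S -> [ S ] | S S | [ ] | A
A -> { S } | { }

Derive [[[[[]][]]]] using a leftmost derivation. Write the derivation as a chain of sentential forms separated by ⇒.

S ⇒ [S]   [S -> [ S ]]
[S] ⇒ [[S]]   [S -> [ S ]]
[[S]] ⇒ [[[S]]]   [S -> [ S ]]
[[[S]]] ⇒ [[[SS]]]   [S -> S S]
[[[SS]]] ⇒ [[[[S]S]]]   [S -> [ S ]]
[[[[S]S]]] ⇒ [[[[[]]S]]]   [S -> [ ]]
[[[[[]]S]]] ⇒ [[[[[]][]]]]   [S -> [ ]]

S ⇒ [S] ⇒ [[S]] ⇒ [[[S]]] ⇒ [[[SS]]] ⇒ [[[[S]S]]] ⇒ [[[[[]]S]]] ⇒ [[[[[]][]]]]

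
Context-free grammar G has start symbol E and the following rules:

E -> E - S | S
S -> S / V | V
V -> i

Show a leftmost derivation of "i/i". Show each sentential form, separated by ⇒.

E ⇒ S ⇒ S/V ⇒ V/V ⇒ i/V ⇒ i/i

E ⇒ S   [E -> S]
S ⇒ S/V   [S -> S / V]
S/V ⇒ V/V   [S -> V]
V/V ⇒ i/V   [V -> i]
i/V ⇒ i/i   [V -> i]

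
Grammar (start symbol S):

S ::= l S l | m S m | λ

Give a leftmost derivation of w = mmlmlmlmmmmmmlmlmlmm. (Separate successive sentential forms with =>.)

S=>mSm=>mmSmm=>mmlSlmm=>mmlmSmlmm=>mmlmlSlmlmm=>mmlmlmSmlmlmm=>mmlmlmlSlmlmlmm=>mmlmlmlmSmlmlmlmm=>mmlmlmlmmSmmlmlmlmm=>mmlmlmlmmmSmmmlmlmlmm=>mmlmlmlmmmmmmlmlmlmm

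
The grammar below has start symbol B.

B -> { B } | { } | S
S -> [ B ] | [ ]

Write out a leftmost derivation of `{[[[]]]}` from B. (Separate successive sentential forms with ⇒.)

B ⇒ {B}   [B -> { B }]
{B} ⇒ {S}   [B -> S]
{S} ⇒ {[B]}   [S -> [ B ]]
{[B]} ⇒ {[S]}   [B -> S]
{[S]} ⇒ {[[B]]}   [S -> [ B ]]
{[[B]]} ⇒ {[[S]]}   [B -> S]
{[[S]]} ⇒ {[[[]]]}   [S -> [ ]]

B ⇒ {B} ⇒ {S} ⇒ {[B]} ⇒ {[S]} ⇒ {[[B]]} ⇒ {[[S]]} ⇒ {[[[]]]}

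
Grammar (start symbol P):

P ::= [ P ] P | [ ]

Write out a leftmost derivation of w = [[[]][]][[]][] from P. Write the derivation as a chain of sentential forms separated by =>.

P=>[P]P=>[[P]P]P=>[[[]]P]P=>[[[]][]]P=>[[[]][]][P]P=>[[[]][]][[]]P=>[[[]][]][[]][]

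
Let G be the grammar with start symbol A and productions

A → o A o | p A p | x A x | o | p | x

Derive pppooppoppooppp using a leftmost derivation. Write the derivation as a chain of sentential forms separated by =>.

A => pAp => ppApp => pppAppp => pppoAoppp => pppooAooppp => pppoopApooppp => pppooppAppooppp => pppooppoppooppp

A => pAp   [A → p A p]
pAp => ppApp   [A → p A p]
ppApp => pppAppp   [A → p A p]
pppAppp => pppoAoppp   [A → o A o]
pppoAoppp => pppooAooppp   [A → o A o]
pppooAooppp => pppoopApooppp   [A → p A p]
pppoopApooppp => pppooppAppooppp   [A → p A p]
pppooppAppooppp => pppooppoppooppp   [A → o]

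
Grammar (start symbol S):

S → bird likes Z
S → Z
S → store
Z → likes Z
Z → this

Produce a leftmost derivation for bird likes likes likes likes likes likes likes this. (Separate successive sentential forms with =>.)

S => bird likes Z => bird likes likes Z => bird likes likes likes Z => bird likes likes likes likes Z => bird likes likes likes likes likes Z => bird likes likes likes likes likes likes Z => bird likes likes likes likes likes likes likes Z => bird likes likes likes likes likes likes likes this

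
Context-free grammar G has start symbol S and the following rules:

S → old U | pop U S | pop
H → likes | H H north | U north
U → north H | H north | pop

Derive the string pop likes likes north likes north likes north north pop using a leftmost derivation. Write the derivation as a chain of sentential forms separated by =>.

S => pop U S => pop H north S => pop H H north north S => pop H H north H north north S => pop H H north H north H north north S => pop likes H north H north H north north S => pop likes likes north H north H north north S => pop likes likes north likes north H north north S => pop likes likes north likes north likes north north S => pop likes likes north likes north likes north north pop

S => pop U S   [S → pop U S]
pop U S => pop H north S   [U → H north]
pop H north S => pop H H north north S   [H → H H north]
pop H H north north S => pop H H north H north north S   [H → H H north]
pop H H north H north north S => pop H H north H north H north north S   [H → H H north]
pop H H north H north H north north S => pop likes H north H north H north north S   [H → likes]
pop likes H north H north H north north S => pop likes likes north H north H north north S   [H → likes]
pop likes likes north H north H north north S => pop likes likes north likes north H north north S   [H → likes]
pop likes likes north likes north H north north S => pop likes likes north likes north likes north north S   [H → likes]
pop likes likes north likes north likes north north S => pop likes likes north likes north likes north north pop   [S → pop]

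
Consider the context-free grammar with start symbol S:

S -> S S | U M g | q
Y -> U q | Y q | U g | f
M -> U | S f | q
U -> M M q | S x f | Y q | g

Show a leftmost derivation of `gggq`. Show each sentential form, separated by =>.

S => SS => UMgS => gMgS => gUgS => gggS => gggq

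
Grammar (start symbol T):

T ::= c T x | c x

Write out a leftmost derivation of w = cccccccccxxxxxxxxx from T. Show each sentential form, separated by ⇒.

T ⇒ cTx   [T ::= c T x]
cTx ⇒ ccTxx   [T ::= c T x]
ccTxx ⇒ cccTxxx   [T ::= c T x]
cccTxxx ⇒ ccccTxxxx   [T ::= c T x]
ccccTxxxx ⇒ cccccTxxxxx   [T ::= c T x]
cccccTxxxxx ⇒ ccccccTxxxxxx   [T ::= c T x]
ccccccTxxxxxx ⇒ cccccccTxxxxxxx   [T ::= c T x]
cccccccTxxxxxxx ⇒ ccccccccTxxxxxxxx   [T ::= c T x]
ccccccccTxxxxxxxx ⇒ cccccccccxxxxxxxxx   [T ::= c x]

T ⇒ cTx ⇒ ccTxx ⇒ cccTxxx ⇒ ccccTxxxx ⇒ cccccTxxxxx ⇒ ccccccTxxxxxx ⇒ cccccccTxxxxxxx ⇒ ccccccccTxxxxxxxx ⇒ cccccccccxxxxxxxxx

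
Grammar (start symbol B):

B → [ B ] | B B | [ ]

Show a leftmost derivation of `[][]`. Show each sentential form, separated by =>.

B => BB   [B → B B]
BB => []B   [B → [ ]]
[]B => [][]   [B → [ ]]

B => BB => []B => [][]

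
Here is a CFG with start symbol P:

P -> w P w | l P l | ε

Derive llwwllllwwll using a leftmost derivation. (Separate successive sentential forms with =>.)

P => lPl => llPll => llwPwll => llwwPwwll => llwwlPlwwll => llwwllPllwwll => llwwllllwwll

P => lPl   [P -> l P l]
lPl => llPll   [P -> l P l]
llPll => llwPwll   [P -> w P w]
llwPwll => llwwPwwll   [P -> w P w]
llwwPwwll => llwwlPlwwll   [P -> l P l]
llwwlPlwwll => llwwllPllwwll   [P -> l P l]
llwwllPllwwll => llwwllllwwll   [P -> ε]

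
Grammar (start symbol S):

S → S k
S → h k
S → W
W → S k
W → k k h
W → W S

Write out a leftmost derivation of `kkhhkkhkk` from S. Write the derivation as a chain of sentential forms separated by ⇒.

S ⇒ W ⇒ WS ⇒ kkhS ⇒ kkhW ⇒ kkhWS ⇒ kkhSkS ⇒ kkhhkkS ⇒ kkhhkkW ⇒ kkhhkkSk ⇒ kkhhkkhkk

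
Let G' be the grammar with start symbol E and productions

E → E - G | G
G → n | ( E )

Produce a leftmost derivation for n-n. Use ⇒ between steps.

E ⇒ E-G ⇒ G-G ⇒ n-G ⇒ n-n

E ⇒ E-G   [E → E - G]
E-G ⇒ G-G   [E → G]
G-G ⇒ n-G   [G → n]
n-G ⇒ n-n   [G → n]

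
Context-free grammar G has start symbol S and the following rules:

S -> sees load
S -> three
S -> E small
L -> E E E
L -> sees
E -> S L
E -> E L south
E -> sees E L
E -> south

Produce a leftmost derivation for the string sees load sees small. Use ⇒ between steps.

S ⇒ E small ⇒ S L small ⇒ sees load L small ⇒ sees load sees small

S ⇒ E small   [S -> E small]
E small ⇒ S L small   [E -> S L]
S L small ⇒ sees load L small   [S -> sees load]
sees load L small ⇒ sees load sees small   [L -> sees]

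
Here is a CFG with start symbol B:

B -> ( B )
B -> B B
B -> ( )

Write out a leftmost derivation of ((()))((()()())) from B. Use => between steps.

B=>BB=>(B)B=>((B))B=>((()))B=>((()))(B)=>((()))((B))=>((()))((BB))=>((()))((()B))=>((()))((()BB))=>((()))((()()B))=>((()))((()()()))

B => BB   [B -> B B]
BB => (B)B   [B -> ( B )]
(B)B => ((B))B   [B -> ( B )]
((B))B => ((()))B   [B -> ( )]
((()))B => ((()))(B)   [B -> ( B )]
((()))(B) => ((()))((B))   [B -> ( B )]
((()))((B)) => ((()))((BB))   [B -> B B]
((()))((BB)) => ((()))((()B))   [B -> ( )]
((()))((()B)) => ((()))((()BB))   [B -> B B]
((()))((()BB)) => ((()))((()()B))   [B -> ( )]
((()))((()()B)) => ((()))((()()()))   [B -> ( )]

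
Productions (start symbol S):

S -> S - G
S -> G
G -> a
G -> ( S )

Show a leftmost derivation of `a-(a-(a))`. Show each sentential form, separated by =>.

S => S-G => G-G => a-G => a-(S) => a-(S-G) => a-(G-G) => a-(a-G) => a-(a-(S)) => a-(a-(G)) => a-(a-(a))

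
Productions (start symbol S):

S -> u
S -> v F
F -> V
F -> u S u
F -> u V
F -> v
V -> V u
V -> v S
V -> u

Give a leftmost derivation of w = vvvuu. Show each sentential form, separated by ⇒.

S ⇒ vF ⇒ vV ⇒ vvS ⇒ vvvF ⇒ vvvuV ⇒ vvvuu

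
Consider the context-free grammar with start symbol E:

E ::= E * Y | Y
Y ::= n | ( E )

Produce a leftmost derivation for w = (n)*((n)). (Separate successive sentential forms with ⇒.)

E⇒E*Y⇒Y*Y⇒(E)*Y⇒(Y)*Y⇒(n)*Y⇒(n)*(E)⇒(n)*(Y)⇒(n)*((E))⇒(n)*((Y))⇒(n)*((n))

E ⇒ E*Y   [E ::= E * Y]
E*Y ⇒ Y*Y   [E ::= Y]
Y*Y ⇒ (E)*Y   [Y ::= ( E )]
(E)*Y ⇒ (Y)*Y   [E ::= Y]
(Y)*Y ⇒ (n)*Y   [Y ::= n]
(n)*Y ⇒ (n)*(E)   [Y ::= ( E )]
(n)*(E) ⇒ (n)*(Y)   [E ::= Y]
(n)*(Y) ⇒ (n)*((E))   [Y ::= ( E )]
(n)*((E)) ⇒ (n)*((Y))   [E ::= Y]
(n)*((Y)) ⇒ (n)*((n))   [Y ::= n]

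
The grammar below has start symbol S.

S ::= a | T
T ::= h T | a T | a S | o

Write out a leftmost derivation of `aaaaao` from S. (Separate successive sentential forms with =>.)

S=>T=>aS=>aT=>aaS=>aaT=>aaaS=>aaaT=>aaaaT=>aaaaaT=>aaaaao

S => T   [S ::= T]
T => aS   [T ::= a S]
aS => aT   [S ::= T]
aT => aaS   [T ::= a S]
aaS => aaT   [S ::= T]
aaT => aaaS   [T ::= a S]
aaaS => aaaT   [S ::= T]
aaaT => aaaaT   [T ::= a T]
aaaaT => aaaaaT   [T ::= a T]
aaaaaT => aaaaao   [T ::= o]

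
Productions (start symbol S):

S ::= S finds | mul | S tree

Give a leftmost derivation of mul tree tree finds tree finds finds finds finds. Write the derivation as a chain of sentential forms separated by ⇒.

S ⇒ S finds ⇒ S finds finds ⇒ S finds finds finds ⇒ S finds finds finds finds ⇒ S tree finds finds finds finds ⇒ S finds tree finds finds finds finds ⇒ S tree finds tree finds finds finds finds ⇒ S tree tree finds tree finds finds finds finds ⇒ mul tree tree finds tree finds finds finds finds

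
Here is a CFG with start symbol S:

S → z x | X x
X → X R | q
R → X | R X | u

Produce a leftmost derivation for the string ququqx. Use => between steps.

S => Xx => XRx => qRx => qRXx => qRXXx => quXXx => quXRXx => quqRXx => ququXx => ququqx

S => Xx   [S → X x]
Xx => XRx   [X → X R]
XRx => qRx   [X → q]
qRx => qRXx   [R → R X]
qRXx => qRXXx   [R → R X]
qRXXx => quXXx   [R → u]
quXXx => quXRXx   [X → X R]
quXRXx => quqRXx   [X → q]
quqRXx => ququXx   [R → u]
ququXx => ququqx   [X → q]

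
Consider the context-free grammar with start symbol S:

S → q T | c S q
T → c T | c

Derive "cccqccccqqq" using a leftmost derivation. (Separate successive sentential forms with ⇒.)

S ⇒ cSq   [S → c S q]
cSq ⇒ ccSqq   [S → c S q]
ccSqq ⇒ cccSqqq   [S → c S q]
cccSqqq ⇒ cccqTqqq   [S → q T]
cccqTqqq ⇒ cccqcTqqq   [T → c T]
cccqcTqqq ⇒ cccqccTqqq   [T → c T]
cccqccTqqq ⇒ cccqcccTqqq   [T → c T]
cccqcccTqqq ⇒ cccqccccqqq   [T → c]

S⇒cSq⇒ccSqq⇒cccSqqq⇒cccqTqqq⇒cccqcTqqq⇒cccqccTqqq⇒cccqcccTqqq⇒cccqccccqqq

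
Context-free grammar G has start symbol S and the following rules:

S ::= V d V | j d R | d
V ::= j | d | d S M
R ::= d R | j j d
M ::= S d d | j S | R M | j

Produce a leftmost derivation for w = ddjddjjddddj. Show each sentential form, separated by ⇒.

S ⇒ VdV ⇒ dSMdV ⇒ ddMdV ⇒ ddSdddV ⇒ ddjdRdddV ⇒ ddjddRdddV ⇒ ddjddjjddddV ⇒ ddjddjjddddj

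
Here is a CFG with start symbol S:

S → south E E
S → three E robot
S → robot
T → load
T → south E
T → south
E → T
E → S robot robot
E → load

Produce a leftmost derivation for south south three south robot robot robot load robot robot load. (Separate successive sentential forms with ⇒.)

S ⇒ south E E ⇒ south S robot robot E ⇒ south south E E robot robot E ⇒ south south S robot robot E robot robot E ⇒ south south three E robot robot robot E robot robot E ⇒ south south three T robot robot robot E robot robot E ⇒ south south three south robot robot robot E robot robot E ⇒ south south three south robot robot robot T robot robot E ⇒ south south three south robot robot robot load robot robot E ⇒ south south three south robot robot robot load robot robot load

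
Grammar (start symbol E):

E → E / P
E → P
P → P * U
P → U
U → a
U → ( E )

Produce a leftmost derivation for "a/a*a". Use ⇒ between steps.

E⇒E/P⇒P/P⇒U/P⇒a/P⇒a/P*U⇒a/U*U⇒a/a*U⇒a/a*a

E ⇒ E/P   [E → E / P]
E/P ⇒ P/P   [E → P]
P/P ⇒ U/P   [P → U]
U/P ⇒ a/P   [U → a]
a/P ⇒ a/P*U   [P → P * U]
a/P*U ⇒ a/U*U   [P → U]
a/U*U ⇒ a/a*U   [U → a]
a/a*U ⇒ a/a*a   [U → a]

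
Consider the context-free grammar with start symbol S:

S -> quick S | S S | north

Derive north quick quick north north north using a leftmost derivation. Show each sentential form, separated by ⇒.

S ⇒ S S ⇒ north S ⇒ north quick S ⇒ north quick S S ⇒ north quick quick S S ⇒ north quick quick S S S ⇒ north quick quick north S S ⇒ north quick quick north north S ⇒ north quick quick north north north

S ⇒ S S   [S -> S S]
S S ⇒ north S   [S -> north]
north S ⇒ north quick S   [S -> quick S]
north quick S ⇒ north quick S S   [S -> S S]
north quick S S ⇒ north quick quick S S   [S -> quick S]
north quick quick S S ⇒ north quick quick S S S   [S -> S S]
north quick quick S S S ⇒ north quick quick north S S   [S -> north]
north quick quick north S S ⇒ north quick quick north north S   [S -> north]
north quick quick north north S ⇒ north quick quick north north north   [S -> north]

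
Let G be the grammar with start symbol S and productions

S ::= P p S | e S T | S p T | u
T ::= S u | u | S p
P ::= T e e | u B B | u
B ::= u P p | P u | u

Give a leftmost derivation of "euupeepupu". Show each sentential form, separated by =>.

S => SpT => PpSpT => TeepSpT => SpeepSpT => eSTpeepSpT => euTpeepSpT => euupeepSpT => euupeepupT => euupeepupu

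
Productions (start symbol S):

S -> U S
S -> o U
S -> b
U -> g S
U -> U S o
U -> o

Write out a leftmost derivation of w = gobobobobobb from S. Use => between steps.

S=>US=>gSS=>gUSS=>gUSoSS=>gUSoSoSS=>gUSoSoSoSS=>gUSoSoSoSoSS=>goSoSoSoSoSS=>goboSoSoSoSS=>goboboSoSoSS=>goboboboSoSS=>goboboboboSS=>gobobobobobS=>gobobobobobb

S => US   [S -> U S]
US => gSS   [U -> g S]
gSS => gUSS   [S -> U S]
gUSS => gUSoSS   [U -> U S o]
gUSoSS => gUSoSoSS   [U -> U S o]
gUSoSoSS => gUSoSoSoSS   [U -> U S o]
gUSoSoSoSS => gUSoSoSoSoSS   [U -> U S o]
gUSoSoSoSoSS => goSoSoSoSoSS   [U -> o]
goSoSoSoSoSS => goboSoSoSoSS   [S -> b]
goboSoSoSoSS => goboboSoSoSS   [S -> b]
goboboSoSoSS => goboboboSoSS   [S -> b]
goboboboSoSS => goboboboboSS   [S -> b]
goboboboboSS => gobobobobobS   [S -> b]
gobobobobobS => gobobobobobb   [S -> b]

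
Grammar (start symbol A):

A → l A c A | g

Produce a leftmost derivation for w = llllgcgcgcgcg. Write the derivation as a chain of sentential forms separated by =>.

A => lAcA => llAcAcA => lllAcAcAcA => llllAcAcAcAcA => llllgcAcAcAcA => llllgcgcAcAcA => llllgcgcgcAcA => llllgcgcgcgcA => llllgcgcgcgcg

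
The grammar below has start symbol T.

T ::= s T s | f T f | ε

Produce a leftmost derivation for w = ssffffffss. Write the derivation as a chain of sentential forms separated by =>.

T => sTs => ssTss => ssfTfss => ssffTffss => ssfffTfffss => ssffffffss

T => sTs   [T ::= s T s]
sTs => ssTss   [T ::= s T s]
ssTss => ssfTfss   [T ::= f T f]
ssfTfss => ssffTffss   [T ::= f T f]
ssffTffss => ssfffTfffss   [T ::= f T f]
ssfffTfffss => ssffffffss   [T ::= ε]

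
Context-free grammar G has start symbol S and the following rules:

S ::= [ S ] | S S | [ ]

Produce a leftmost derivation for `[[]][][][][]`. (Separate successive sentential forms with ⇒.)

S ⇒ SS ⇒ SSS ⇒ [S]SS ⇒ [[]]SS ⇒ [[]]SSS ⇒ [[]][]SS ⇒ [[]][][]S ⇒ [[]][][]SS ⇒ [[]][][][]S ⇒ [[]][][][][]

S ⇒ SS   [S ::= S S]
SS ⇒ SSS   [S ::= S S]
SSS ⇒ [S]SS   [S ::= [ S ]]
[S]SS ⇒ [[]]SS   [S ::= [ ]]
[[]]SS ⇒ [[]]SSS   [S ::= S S]
[[]]SSS ⇒ [[]][]SS   [S ::= [ ]]
[[]][]SS ⇒ [[]][][]S   [S ::= [ ]]
[[]][][]S ⇒ [[]][][]SS   [S ::= S S]
[[]][][]SS ⇒ [[]][][][]S   [S ::= [ ]]
[[]][][][]S ⇒ [[]][][][][]   [S ::= [ ]]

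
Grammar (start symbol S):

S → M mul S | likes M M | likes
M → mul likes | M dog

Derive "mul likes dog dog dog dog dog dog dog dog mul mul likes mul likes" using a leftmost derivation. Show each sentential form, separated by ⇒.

S ⇒ M mul S   [S → M mul S]
M mul S ⇒ M dog mul S   [M → M dog]
M dog mul S ⇒ M dog dog mul S   [M → M dog]
M dog dog mul S ⇒ M dog dog dog mul S   [M → M dog]
M dog dog dog mul S ⇒ M dog dog dog dog mul S   [M → M dog]
M dog dog dog dog mul S ⇒ M dog dog dog dog dog mul S   [M → M dog]
M dog dog dog dog dog mul S ⇒ M dog dog dog dog dog dog mul S   [M → M dog]
M dog dog dog dog dog dog mul S ⇒ M dog dog dog dog dog dog dog mul S   [M → M dog]
M dog dog dog dog dog dog dog mul S ⇒ M dog dog dog dog dog dog dog dog mul S   [M → M dog]
M dog dog dog dog dog dog dog dog mul S ⇒ mul likes dog dog dog dog dog dog dog dog mul S   [M → mul likes]
mul likes dog dog dog dog dog dog dog dog mul S ⇒ mul likes dog dog dog dog dog dog dog dog mul M mul S   [S → M mul S]
mul likes dog dog dog dog dog dog dog dog mul M mul S ⇒ mul likes dog dog dog dog dog dog dog dog mul mul likes mul S   [M → mul likes]
mul likes dog dog dog dog dog dog dog dog mul mul likes mul S ⇒ mul likes dog dog dog dog dog dog dog dog mul mul likes mul likes   [S → likes]

S ⇒ M mul S ⇒ M dog mul S ⇒ M dog dog mul S ⇒ M dog dog dog mul S ⇒ M dog dog dog dog mul S ⇒ M dog dog dog dog dog mul S ⇒ M dog dog dog dog dog dog mul S ⇒ M dog dog dog dog dog dog dog mul S ⇒ M dog dog dog dog dog dog dog dog mul S ⇒ mul likes dog dog dog dog dog dog dog dog mul S ⇒ mul likes dog dog dog dog dog dog dog dog mul M mul S ⇒ mul likes dog dog dog dog dog dog dog dog mul mul likes mul S ⇒ mul likes dog dog dog dog dog dog dog dog mul mul likes mul likes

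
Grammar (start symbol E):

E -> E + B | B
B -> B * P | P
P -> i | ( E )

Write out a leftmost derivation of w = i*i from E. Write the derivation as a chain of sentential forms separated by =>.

E => B => B*P => P*P => i*P => i*i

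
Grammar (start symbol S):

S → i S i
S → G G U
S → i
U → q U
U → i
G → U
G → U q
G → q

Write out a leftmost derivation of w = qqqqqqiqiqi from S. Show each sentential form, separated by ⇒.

S⇒GGU⇒UqGU⇒qUqGU⇒qqUqGU⇒qqqUqGU⇒qqqqUqGU⇒qqqqqUqGU⇒qqqqqqUqGU⇒qqqqqqiqGU⇒qqqqqqiqUqU⇒qqqqqqiqiqU⇒qqqqqqiqiqi

S ⇒ GGU   [S → G G U]
GGU ⇒ UqGU   [G → U q]
UqGU ⇒ qUqGU   [U → q U]
qUqGU ⇒ qqUqGU   [U → q U]
qqUqGU ⇒ qqqUqGU   [U → q U]
qqqUqGU ⇒ qqqqUqGU   [U → q U]
qqqqUqGU ⇒ qqqqqUqGU   [U → q U]
qqqqqUqGU ⇒ qqqqqqUqGU   [U → q U]
qqqqqqUqGU ⇒ qqqqqqiqGU   [U → i]
qqqqqqiqGU ⇒ qqqqqqiqUqU   [G → U q]
qqqqqqiqUqU ⇒ qqqqqqiqiqU   [U → i]
qqqqqqiqiqU ⇒ qqqqqqiqiqi   [U → i]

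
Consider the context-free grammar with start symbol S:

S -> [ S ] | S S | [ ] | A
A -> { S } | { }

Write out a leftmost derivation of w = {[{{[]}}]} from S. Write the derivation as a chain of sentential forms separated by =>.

S => A => {S} => {[S]} => {[A]} => {[{S}]} => {[{A}]} => {[{{S}}]} => {[{{[]}}]}

S => A   [S -> A]
A => {S}   [A -> { S }]
{S} => {[S]}   [S -> [ S ]]
{[S]} => {[A]}   [S -> A]
{[A]} => {[{S}]}   [A -> { S }]
{[{S}]} => {[{A}]}   [S -> A]
{[{A}]} => {[{{S}}]}   [A -> { S }]
{[{{S}}]} => {[{{[]}}]}   [S -> [ ]]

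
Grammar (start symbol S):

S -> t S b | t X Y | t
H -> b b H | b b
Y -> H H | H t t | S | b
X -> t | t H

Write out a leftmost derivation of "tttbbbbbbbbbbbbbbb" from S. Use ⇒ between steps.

S ⇒ tSb ⇒ ttXYb ⇒ tttHYb ⇒ tttbbYb ⇒ tttbbHHb ⇒ tttbbbbHHb ⇒ tttbbbbbbHb ⇒ tttbbbbbbbbHb ⇒ tttbbbbbbbbbbHb ⇒ tttbbbbbbbbbbbbHb ⇒ tttbbbbbbbbbbbbbbb

S ⇒ tSb   [S -> t S b]
tSb ⇒ ttXYb   [S -> t X Y]
ttXYb ⇒ tttHYb   [X -> t H]
tttHYb ⇒ tttbbYb   [H -> b b]
tttbbYb ⇒ tttbbHHb   [Y -> H H]
tttbbHHb ⇒ tttbbbbHHb   [H -> b b H]
tttbbbbHHb ⇒ tttbbbbbbHb   [H -> b b]
tttbbbbbbHb ⇒ tttbbbbbbbbHb   [H -> b b H]
tttbbbbbbbbHb ⇒ tttbbbbbbbbbbHb   [H -> b b H]
tttbbbbbbbbbbHb ⇒ tttbbbbbbbbbbbbHb   [H -> b b H]
tttbbbbbbbbbbbbHb ⇒ tttbbbbbbbbbbbbbbb   [H -> b b]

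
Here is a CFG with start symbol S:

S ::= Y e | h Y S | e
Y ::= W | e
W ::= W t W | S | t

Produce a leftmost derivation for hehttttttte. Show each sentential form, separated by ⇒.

S ⇒ hYS ⇒ hWS ⇒ hSS ⇒ heS ⇒ hehYS ⇒ hehWS ⇒ hehWtWS ⇒ hehWtWtWS ⇒ hehWtWtWtWS ⇒ hehttWtWtWS ⇒ hehttttWtWS ⇒ hehttttttWS ⇒ hehtttttttS ⇒ hehttttttte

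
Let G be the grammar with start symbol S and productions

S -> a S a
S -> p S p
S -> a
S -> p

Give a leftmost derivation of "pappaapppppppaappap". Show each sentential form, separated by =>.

S=>pSp=>paSap=>papSpap=>pappSppap=>pappaSappap=>pappaaSaappap=>pappaapSpaappap=>pappaappSppaappap=>pappaapppSpppaappap=>pappaapppppppaappap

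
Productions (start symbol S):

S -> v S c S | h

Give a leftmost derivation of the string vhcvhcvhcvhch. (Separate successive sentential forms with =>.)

S => vScS   [S -> v S c S]
vScS => vhcS   [S -> h]
vhcS => vhcvScS   [S -> v S c S]
vhcvScS => vhcvhcS   [S -> h]
vhcvhcS => vhcvhcvScS   [S -> v S c S]
vhcvhcvScS => vhcvhcvhcS   [S -> h]
vhcvhcvhcS => vhcvhcvhcvScS   [S -> v S c S]
vhcvhcvhcvScS => vhcvhcvhcvhcS   [S -> h]
vhcvhcvhcvhcS => vhcvhcvhcvhch   [S -> h]

S => vScS => vhcS => vhcvScS => vhcvhcS => vhcvhcvScS => vhcvhcvhcS => vhcvhcvhcvScS => vhcvhcvhcvhcS => vhcvhcvhcvhch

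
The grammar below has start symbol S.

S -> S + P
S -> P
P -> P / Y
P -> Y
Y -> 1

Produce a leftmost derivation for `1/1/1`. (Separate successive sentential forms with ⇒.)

S ⇒ P   [S -> P]
P ⇒ P/Y   [P -> P / Y]
P/Y ⇒ P/Y/Y   [P -> P / Y]
P/Y/Y ⇒ Y/Y/Y   [P -> Y]
Y/Y/Y ⇒ 1/Y/Y   [Y -> 1]
1/Y/Y ⇒ 1/1/Y   [Y -> 1]
1/1/Y ⇒ 1/1/1   [Y -> 1]

S ⇒ P ⇒ P/Y ⇒ P/Y/Y ⇒ Y/Y/Y ⇒ 1/Y/Y ⇒ 1/1/Y ⇒ 1/1/1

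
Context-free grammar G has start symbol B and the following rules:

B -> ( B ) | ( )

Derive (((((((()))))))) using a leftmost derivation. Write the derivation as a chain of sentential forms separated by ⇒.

B⇒(B)⇒((B))⇒(((B)))⇒((((B))))⇒(((((B)))))⇒((((((B))))))⇒(((((((B)))))))⇒(((((((())))))))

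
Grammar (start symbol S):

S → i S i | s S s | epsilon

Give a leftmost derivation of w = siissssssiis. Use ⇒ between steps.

S ⇒ sSs   [S → s S s]
sSs ⇒ siSis   [S → i S i]
siSis ⇒ siiSiis   [S → i S i]
siiSiis ⇒ siisSsiis   [S → s S s]
siisSsiis ⇒ siissSssiis   [S → s S s]
siissSssiis ⇒ siisssSsssiis   [S → s S s]
siisssSsssiis ⇒ siissssssiis   [S → epsilon]

S ⇒ sSs ⇒ siSis ⇒ siiSiis ⇒ siisSsiis ⇒ siissSssiis ⇒ siisssSsssiis ⇒ siissssssiis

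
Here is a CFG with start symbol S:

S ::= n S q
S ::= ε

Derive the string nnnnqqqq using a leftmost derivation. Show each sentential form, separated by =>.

S => nSq => nnSqq => nnnSqqq => nnnnSqqqq => nnnnqqqq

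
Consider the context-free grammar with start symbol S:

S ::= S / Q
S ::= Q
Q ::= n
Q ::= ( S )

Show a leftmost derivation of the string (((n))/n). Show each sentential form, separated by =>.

S => Q => (S) => (S/Q) => (Q/Q) => ((S)/Q) => ((Q)/Q) => (((S))/Q) => (((Q))/Q) => (((n))/Q) => (((n))/n)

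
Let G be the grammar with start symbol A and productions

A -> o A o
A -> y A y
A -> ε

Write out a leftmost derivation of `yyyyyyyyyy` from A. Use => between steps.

A => yAy   [A -> y A y]
yAy => yyAyy   [A -> y A y]
yyAyy => yyyAyyy   [A -> y A y]
yyyAyyy => yyyyAyyyy   [A -> y A y]
yyyyAyyyy => yyyyyAyyyyy   [A -> y A y]
yyyyyAyyyyy => yyyyyyyyyy   [A -> ε]

A=>yAy=>yyAyy=>yyyAyyy=>yyyyAyyyy=>yyyyyAyyyyy=>yyyyyyyyyy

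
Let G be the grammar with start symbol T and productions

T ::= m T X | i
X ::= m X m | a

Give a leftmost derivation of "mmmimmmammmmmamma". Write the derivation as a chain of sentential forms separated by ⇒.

T⇒mTX⇒mmTXX⇒mmmTXXX⇒mmmiXXX⇒mmmimXmXX⇒mmmimmXmmXX⇒mmmimmmXmmmXX⇒mmmimmmammmXX⇒mmmimmmammmmXmX⇒mmmimmmammmmmXmmX⇒mmmimmmammmmmammX⇒mmmimmmammmmmamma

T ⇒ mTX   [T ::= m T X]
mTX ⇒ mmTXX   [T ::= m T X]
mmTXX ⇒ mmmTXXX   [T ::= m T X]
mmmTXXX ⇒ mmmiXXX   [T ::= i]
mmmiXXX ⇒ mmmimXmXX   [X ::= m X m]
mmmimXmXX ⇒ mmmimmXmmXX   [X ::= m X m]
mmmimmXmmXX ⇒ mmmimmmXmmmXX   [X ::= m X m]
mmmimmmXmmmXX ⇒ mmmimmmammmXX   [X ::= a]
mmmimmmammmXX ⇒ mmmimmmammmmXmX   [X ::= m X m]
mmmimmmammmmXmX ⇒ mmmimmmammmmmXmmX   [X ::= m X m]
mmmimmmammmmmXmmX ⇒ mmmimmmammmmmammX   [X ::= a]
mmmimmmammmmmammX ⇒ mmmimmmammmmmamma   [X ::= a]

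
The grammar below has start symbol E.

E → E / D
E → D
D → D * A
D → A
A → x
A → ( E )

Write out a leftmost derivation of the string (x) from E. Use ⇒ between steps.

E ⇒ D   [E → D]
D ⇒ A   [D → A]
A ⇒ (E)   [A → ( E )]
(E) ⇒ (D)   [E → D]
(D) ⇒ (A)   [D → A]
(A) ⇒ (x)   [A → x]

E ⇒ D ⇒ A ⇒ (E) ⇒ (D) ⇒ (A) ⇒ (x)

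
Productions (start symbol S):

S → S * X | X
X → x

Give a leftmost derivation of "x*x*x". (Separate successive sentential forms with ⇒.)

S ⇒ S*X ⇒ S*X*X ⇒ X*X*X ⇒ x*X*X ⇒ x*x*X ⇒ x*x*x

S ⇒ S*X   [S → S * X]
S*X ⇒ S*X*X   [S → S * X]
S*X*X ⇒ X*X*X   [S → X]
X*X*X ⇒ x*X*X   [X → x]
x*X*X ⇒ x*x*X   [X → x]
x*x*X ⇒ x*x*x   [X → x]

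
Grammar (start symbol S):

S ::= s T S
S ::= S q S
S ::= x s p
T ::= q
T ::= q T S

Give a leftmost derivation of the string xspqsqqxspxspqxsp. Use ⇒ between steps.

S ⇒ SqS ⇒ SqSqS ⇒ xspqSqS ⇒ xspqsTSqS ⇒ xspqsqTSSqS ⇒ xspqsqqSSqS ⇒ xspqsqqxspSqS ⇒ xspqsqqxspxspqS ⇒ xspqsqqxspxspqxsp

S ⇒ SqS   [S ::= S q S]
SqS ⇒ SqSqS   [S ::= S q S]
SqSqS ⇒ xspqSqS   [S ::= x s p]
xspqSqS ⇒ xspqsTSqS   [S ::= s T S]
xspqsTSqS ⇒ xspqsqTSSqS   [T ::= q T S]
xspqsqTSSqS ⇒ xspqsqqSSqS   [T ::= q]
xspqsqqSSqS ⇒ xspqsqqxspSqS   [S ::= x s p]
xspqsqqxspSqS ⇒ xspqsqqxspxspqS   [S ::= x s p]
xspqsqqxspxspqS ⇒ xspqsqqxspxspqxsp   [S ::= x s p]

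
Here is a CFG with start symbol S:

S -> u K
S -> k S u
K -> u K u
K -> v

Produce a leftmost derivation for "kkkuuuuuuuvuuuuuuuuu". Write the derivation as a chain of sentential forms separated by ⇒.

S ⇒ kSu ⇒ kkSuu ⇒ kkkSuuu ⇒ kkkuKuuu ⇒ kkkuuKuuuu ⇒ kkkuuuKuuuuu ⇒ kkkuuuuKuuuuuu ⇒ kkkuuuuuKuuuuuuu ⇒ kkkuuuuuuKuuuuuuuu ⇒ kkkuuuuuuuKuuuuuuuuu ⇒ kkkuuuuuuuvuuuuuuuuu

S ⇒ kSu   [S -> k S u]
kSu ⇒ kkSuu   [S -> k S u]
kkSuu ⇒ kkkSuuu   [S -> k S u]
kkkSuuu ⇒ kkkuKuuu   [S -> u K]
kkkuKuuu ⇒ kkkuuKuuuu   [K -> u K u]
kkkuuKuuuu ⇒ kkkuuuKuuuuu   [K -> u K u]
kkkuuuKuuuuu ⇒ kkkuuuuKuuuuuu   [K -> u K u]
kkkuuuuKuuuuuu ⇒ kkkuuuuuKuuuuuuu   [K -> u K u]
kkkuuuuuKuuuuuuu ⇒ kkkuuuuuuKuuuuuuuu   [K -> u K u]
kkkuuuuuuKuuuuuuuu ⇒ kkkuuuuuuuKuuuuuuuuu   [K -> u K u]
kkkuuuuuuuKuuuuuuuuu ⇒ kkkuuuuuuuvuuuuuuuuu   [K -> v]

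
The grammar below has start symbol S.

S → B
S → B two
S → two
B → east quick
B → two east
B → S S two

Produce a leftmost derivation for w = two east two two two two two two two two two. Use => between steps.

S => B => S S two => B S two => S S two S two => B S two S two => S S two S two S two => B two S two S two S two => two east two S two S two S two => two east two B two S two S two => two east two S S two two S two S two => two east two two S two two S two S two => two east two two two two two S two S two => two east two two two two two two two S two => two east two two two two two two two two two

S => B   [S → B]
B => S S two   [B → S S two]
S S two => B S two   [S → B]
B S two => S S two S two   [B → S S two]
S S two S two => B S two S two   [S → B]
B S two S two => S S two S two S two   [B → S S two]
S S two S two S two => B two S two S two S two   [S → B two]
B two S two S two S two => two east two S two S two S two   [B → two east]
two east two S two S two S two => two east two B two S two S two   [S → B]
two east two B two S two S two => two east two S S two two S two S two   [B → S S two]
two east two S S two two S two S two => two east two two S two two S two S two   [S → two]
two east two two S two two S two S two => two east two two two two two S two S two   [S → two]
two east two two two two two S two S two => two east two two two two two two two S two   [S → two]
two east two two two two two two two S two => two east two two two two two two two two two   [S → two]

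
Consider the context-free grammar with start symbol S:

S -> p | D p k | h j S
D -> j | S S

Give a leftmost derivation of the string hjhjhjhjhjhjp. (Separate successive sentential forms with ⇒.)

S ⇒ hjS ⇒ hjhjS ⇒ hjhjhjS ⇒ hjhjhjhjS ⇒ hjhjhjhjhjS ⇒ hjhjhjhjhjhjS ⇒ hjhjhjhjhjhjp

S ⇒ hjS   [S -> h j S]
hjS ⇒ hjhjS   [S -> h j S]
hjhjS ⇒ hjhjhjS   [S -> h j S]
hjhjhjS ⇒ hjhjhjhjS   [S -> h j S]
hjhjhjhjS ⇒ hjhjhjhjhjS   [S -> h j S]
hjhjhjhjhjS ⇒ hjhjhjhjhjhjS   [S -> h j S]
hjhjhjhjhjhjS ⇒ hjhjhjhjhjhjp   [S -> p]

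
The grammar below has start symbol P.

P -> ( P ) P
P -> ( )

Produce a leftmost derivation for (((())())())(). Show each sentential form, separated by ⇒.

P ⇒ (P)P   [P -> ( P ) P]
(P)P ⇒ ((P)P)P   [P -> ( P ) P]
((P)P)P ⇒ (((P)P)P)P   [P -> ( P ) P]
(((P)P)P)P ⇒ (((())P)P)P   [P -> ( )]
(((())P)P)P ⇒ (((())())P)P   [P -> ( )]
(((())())P)P ⇒ (((())())())P   [P -> ( )]
(((())())())P ⇒ (((())())())()   [P -> ( )]

P ⇒ (P)P ⇒ ((P)P)P ⇒ (((P)P)P)P ⇒ (((())P)P)P ⇒ (((())())P)P ⇒ (((())())())P ⇒ (((())())())()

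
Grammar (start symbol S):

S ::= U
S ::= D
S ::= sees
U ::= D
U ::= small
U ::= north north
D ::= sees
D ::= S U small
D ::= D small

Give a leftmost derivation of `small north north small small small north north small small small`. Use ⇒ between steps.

S ⇒ D ⇒ S U small ⇒ D U small ⇒ S U small U small ⇒ D U small U small ⇒ S U small U small U small ⇒ D U small U small U small ⇒ S U small U small U small U small ⇒ U U small U small U small U small ⇒ small U small U small U small U small ⇒ small north north small U small U small U small ⇒ small north north small small small U small U small ⇒ small north north small small small north north small U small ⇒ small north north small small small north north small small small

S ⇒ D   [S ::= D]
D ⇒ S U small   [D ::= S U small]
S U small ⇒ D U small   [S ::= D]
D U small ⇒ S U small U small   [D ::= S U small]
S U small U small ⇒ D U small U small   [S ::= D]
D U small U small ⇒ S U small U small U small   [D ::= S U small]
S U small U small U small ⇒ D U small U small U small   [S ::= D]
D U small U small U small ⇒ S U small U small U small U small   [D ::= S U small]
S U small U small U small U small ⇒ U U small U small U small U small   [S ::= U]
U U small U small U small U small ⇒ small U small U small U small U small   [U ::= small]
small U small U small U small U small ⇒ small north north small U small U small U small   [U ::= north north]
small north north small U small U small U small ⇒ small north north small small small U small U small   [U ::= small]
small north north small small small U small U small ⇒ small north north small small small north north small U small   [U ::= north north]
small north north small small small north north small U small ⇒ small north north small small small north north small small small   [U ::= small]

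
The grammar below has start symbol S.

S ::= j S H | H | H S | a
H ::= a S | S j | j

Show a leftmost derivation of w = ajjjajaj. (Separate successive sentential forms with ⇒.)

S⇒H⇒Sj⇒HSj⇒aSSj⇒ajSHSj⇒ajHSHSj⇒ajSjSHSj⇒ajHjSHSj⇒ajjjSHSj⇒ajjjaHSj⇒ajjjajSj⇒ajjjajaj

S ⇒ H   [S ::= H]
H ⇒ Sj   [H ::= S j]
Sj ⇒ HSj   [S ::= H S]
HSj ⇒ aSSj   [H ::= a S]
aSSj ⇒ ajSHSj   [S ::= j S H]
ajSHSj ⇒ ajHSHSj   [S ::= H S]
ajHSHSj ⇒ ajSjSHSj   [H ::= S j]
ajSjSHSj ⇒ ajHjSHSj   [S ::= H]
ajHjSHSj ⇒ ajjjSHSj   [H ::= j]
ajjjSHSj ⇒ ajjjaHSj   [S ::= a]
ajjjaHSj ⇒ ajjjajSj   [H ::= j]
ajjjajSj ⇒ ajjjajaj   [S ::= a]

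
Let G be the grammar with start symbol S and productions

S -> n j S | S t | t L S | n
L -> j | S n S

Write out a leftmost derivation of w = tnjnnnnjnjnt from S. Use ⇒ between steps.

S ⇒ tLS   [S -> t L S]
tLS ⇒ tSnSS   [L -> S n S]
tSnSS ⇒ tnjSnSS   [S -> n j S]
tnjSnSS ⇒ tnjnnSS   [S -> n]
tnjnnSS ⇒ tnjnnnS   [S -> n]
tnjnnnS ⇒ tnjnnnSt   [S -> S t]
tnjnnnSt ⇒ tnjnnnnjSt   [S -> n j S]
tnjnnnnjSt ⇒ tnjnnnnjnjSt   [S -> n j S]
tnjnnnnjnjSt ⇒ tnjnnnnjnjnt   [S -> n]

S ⇒ tLS ⇒ tSnSS ⇒ tnjSnSS ⇒ tnjnnSS ⇒ tnjnnnS ⇒ tnjnnnSt ⇒ tnjnnnnjSt ⇒ tnjnnnnjnjSt ⇒ tnjnnnnjnjnt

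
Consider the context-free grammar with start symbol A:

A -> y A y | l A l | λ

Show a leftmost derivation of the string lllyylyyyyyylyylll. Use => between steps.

A => lAl   [A -> l A l]
lAl => llAll   [A -> l A l]
llAll => lllAlll   [A -> l A l]
lllAlll => lllyAylll   [A -> y A y]
lllyAylll => lllyyAyylll   [A -> y A y]
lllyyAyylll => lllyylAlyylll   [A -> l A l]
lllyylAlyylll => lllyylyAylyylll   [A -> y A y]
lllyylyAylyylll => lllyylyyAyylyylll   [A -> y A y]
lllyylyyAyylyylll => lllyylyyyAyyylyylll   [A -> y A y]
lllyylyyyAyyylyylll => lllyylyyyyyylyylll   [A -> λ]

A=>lAl=>llAll=>lllAlll=>lllyAylll=>lllyyAyylll=>lllyylAlyylll=>lllyylyAylyylll=>lllyylyyAyylyylll=>lllyylyyyAyyylyylll=>lllyylyyyyyylyylll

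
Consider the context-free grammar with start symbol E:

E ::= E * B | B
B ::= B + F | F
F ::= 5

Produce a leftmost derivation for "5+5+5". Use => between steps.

E => B => B+F => B+F+F => F+F+F => 5+F+F => 5+5+F => 5+5+5

E => B   [E ::= B]
B => B+F   [B ::= B + F]
B+F => B+F+F   [B ::= B + F]
B+F+F => F+F+F   [B ::= F]
F+F+F => 5+F+F   [F ::= 5]
5+F+F => 5+5+F   [F ::= 5]
5+5+F => 5+5+5   [F ::= 5]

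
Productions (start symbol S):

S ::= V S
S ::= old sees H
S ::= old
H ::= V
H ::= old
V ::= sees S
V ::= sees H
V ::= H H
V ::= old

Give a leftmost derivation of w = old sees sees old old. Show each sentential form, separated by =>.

S => old sees H => old sees V => old sees sees S => old sees sees V S => old sees sees old S => old sees sees old old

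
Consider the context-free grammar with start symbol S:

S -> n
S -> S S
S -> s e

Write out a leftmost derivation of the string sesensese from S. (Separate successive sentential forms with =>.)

S=>SS=>SSS=>SSSS=>SSSSS=>seSSSS=>seseSSS=>sesenSS=>sesenseS=>sesensese

S => SS   [S -> S S]
SS => SSS   [S -> S S]
SSS => SSSS   [S -> S S]
SSSS => SSSSS   [S -> S S]
SSSSS => seSSSS   [S -> s e]
seSSSS => seseSSS   [S -> s e]
seseSSS => sesenSS   [S -> n]
sesenSS => sesenseS   [S -> s e]
sesenseS => sesensese   [S -> s e]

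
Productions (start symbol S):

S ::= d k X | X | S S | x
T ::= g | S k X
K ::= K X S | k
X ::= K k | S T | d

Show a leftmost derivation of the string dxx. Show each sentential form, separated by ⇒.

S ⇒ SS ⇒ SSS ⇒ XSS ⇒ dSS ⇒ dxS ⇒ dxx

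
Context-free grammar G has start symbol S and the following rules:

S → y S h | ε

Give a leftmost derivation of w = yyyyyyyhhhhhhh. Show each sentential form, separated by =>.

S => ySh => yyShh => yyyShhh => yyyyShhhh => yyyyyShhhhh => yyyyyyShhhhhh => yyyyyyyShhhhhhh => yyyyyyyhhhhhhh

S => ySh   [S → y S h]
ySh => yyShh   [S → y S h]
yyShh => yyyShhh   [S → y S h]
yyyShhh => yyyyShhhh   [S → y S h]
yyyyShhhh => yyyyyShhhhh   [S → y S h]
yyyyyShhhhh => yyyyyyShhhhhh   [S → y S h]
yyyyyyShhhhhh => yyyyyyyShhhhhhh   [S → y S h]
yyyyyyyShhhhhhh => yyyyyyyhhhhhhh   [S → ε]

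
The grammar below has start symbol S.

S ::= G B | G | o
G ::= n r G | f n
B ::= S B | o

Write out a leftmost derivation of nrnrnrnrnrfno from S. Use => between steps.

S => GB => nrGB => nrnrGB => nrnrnrGB => nrnrnrnrGB => nrnrnrnrnrGB => nrnrnrnrnrfnB => nrnrnrnrnrfno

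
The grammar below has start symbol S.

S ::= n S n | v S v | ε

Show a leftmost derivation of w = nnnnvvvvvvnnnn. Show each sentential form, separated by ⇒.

S ⇒ nSn   [S ::= n S n]
nSn ⇒ nnSnn   [S ::= n S n]
nnSnn ⇒ nnnSnnn   [S ::= n S n]
nnnSnnn ⇒ nnnnSnnnn   [S ::= n S n]
nnnnSnnnn ⇒ nnnnvSvnnnn   [S ::= v S v]
nnnnvSvnnnn ⇒ nnnnvvSvvnnnn   [S ::= v S v]
nnnnvvSvvnnnn ⇒ nnnnvvvSvvvnnnn   [S ::= v S v]
nnnnvvvSvvvnnnn ⇒ nnnnvvvvvvnnnn   [S ::= ε]

S ⇒ nSn ⇒ nnSnn ⇒ nnnSnnn ⇒ nnnnSnnnn ⇒ nnnnvSvnnnn ⇒ nnnnvvSvvnnnn ⇒ nnnnvvvSvvvnnnn ⇒ nnnnvvvvvvnnnn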